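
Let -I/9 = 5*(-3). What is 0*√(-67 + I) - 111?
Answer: -111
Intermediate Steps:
I = 135 (I = -45*(-3) = -9*(-15) = 135)
0*√(-67 + I) - 111 = 0*√(-67 + 135) - 111 = 0*√68 - 111 = 0*(2*√17) - 111 = 0 - 111 = -111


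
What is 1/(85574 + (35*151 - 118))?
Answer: 1/90741 ≈ 1.1020e-5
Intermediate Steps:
1/(85574 + (35*151 - 118)) = 1/(85574 + (5285 - 118)) = 1/(85574 + 5167) = 1/90741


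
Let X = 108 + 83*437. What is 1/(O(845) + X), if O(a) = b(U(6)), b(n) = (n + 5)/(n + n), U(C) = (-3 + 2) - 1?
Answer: 4/145513 ≈ 2.7489e-5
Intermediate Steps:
U(C) = -2 (U(C) = -1 - 1 = -2)
b(n) = (5 + n)/(2*n) (b(n) = (5 + n)/((2*n)) = (5 + n)*(1/(2*n)) = (5 + n)/(2*n))
O(a) = -¾ (O(a) = (½)*(5 - 2)/(-2) = (½)*(-½)*3 = -¾)
X = 36379 (X = 108 + 36271 = 36379)
1/(O(845) + X) = 1/(-¾ + 36379) = 1/(145513/4) = 4/145513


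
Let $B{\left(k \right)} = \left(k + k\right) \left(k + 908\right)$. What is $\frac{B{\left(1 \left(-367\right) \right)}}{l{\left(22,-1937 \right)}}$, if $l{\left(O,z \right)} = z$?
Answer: $\frac{397094}{1937} \approx 205.0$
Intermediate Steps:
$B{\left(k \right)} = 2 k \left(908 + k\right)$
$\frac{B{\left(1 \left(-367\right) \right)}}{l{\left(22,-1937 \right)}} = \frac{2 \cdot 1 \left(-367\right) \left(908 + 1 \left(-367\right)\right)}{-1937} = 2 \left(-367\right) \left(908 - 367\right) \left(- \frac{1}{1937}\right) = 2 \left(-367\right) 541 \left(- \frac{1}{1937}\right) = \left(-397094\right) \left(- \frac{1}{1937}\right) = \frac{397094}{1937}$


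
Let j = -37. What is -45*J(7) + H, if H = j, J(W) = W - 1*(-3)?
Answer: -487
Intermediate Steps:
J(W) = 3 + W (J(W) = W + 3 = 3 + W)
H = -37
-45*J(7) + H = -45*(3 + 7) - 37 = -45*10 - 37 = -450 - 37 = -487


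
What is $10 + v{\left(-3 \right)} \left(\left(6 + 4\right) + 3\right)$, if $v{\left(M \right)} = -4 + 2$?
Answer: $-16$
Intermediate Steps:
$v{\left(M \right)} = -2$
$10 + v{\left(-3 \right)} \left(\left(6 + 4\right) + 3\right) = 10 - 2 \left(\left(6 + 4\right) + 3\right) = 10 - 2 \left(10 + 3\right) = 10 - 26 = -16$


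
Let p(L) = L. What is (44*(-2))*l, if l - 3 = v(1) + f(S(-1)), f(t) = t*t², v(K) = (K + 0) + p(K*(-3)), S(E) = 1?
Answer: -176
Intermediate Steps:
v(K) = -2*K (v(K) = (K + 0) + K*(-3) = K - 3*K = -2*K)
f(t) = t³
l = 2 (l = 3 + (-2*1 + 1³) = 3 + (-2 + 1) = 3 - 1 = 2)
(44*(-2))*l = (44*(-2))*2 = -88*2 = -176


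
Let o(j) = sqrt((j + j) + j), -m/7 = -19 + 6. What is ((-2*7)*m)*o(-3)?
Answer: -3822*I ≈ -3822.0*I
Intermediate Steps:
m = 91 (m = -7*(-19 + 6) = -7*(-13) = 91)
o(j) = sqrt(3)*sqrt(j) (o(j) = sqrt(2*j + j) = sqrt(3*j) = sqrt(3)*sqrt(j))
((-2*7)*m)*o(-3) = (-2*7*91)*(sqrt(3)*sqrt(-3)) = (-14*91)*(sqrt(3)*(I*sqrt(3))) = -3822*I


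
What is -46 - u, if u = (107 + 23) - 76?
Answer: -100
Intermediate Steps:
u = 54 (u = 130 - 76 = 54)
-46 - u = -46 - 1*54 = -46 - 54 = -100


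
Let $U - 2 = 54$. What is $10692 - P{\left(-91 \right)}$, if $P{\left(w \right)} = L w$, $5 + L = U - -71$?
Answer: $21794$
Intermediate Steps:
$U = 56$ ($U = 2 + 54 = 56$)
$L = 122$ ($L = -5 + \left(56 - -71\right) = -5 + \left(56 + 71\right) = -5 + 127 = 122$)
$P{\left(w \right)} = 122 w$
$10692 - P{\left(-91 \right)} = 10692 - 122 \left(-91\right) = 10692 - -11102 = 10692 + 11102 = 21794$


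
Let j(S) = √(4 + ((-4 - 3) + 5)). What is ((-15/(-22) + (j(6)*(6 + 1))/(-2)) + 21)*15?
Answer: 7155/22 - 105*√2/2 ≈ 250.98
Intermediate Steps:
j(S) = √2 (j(S) = √(4 + (-7 + 5)) = √(4 - 2) = √2)
((-15/(-22) + (j(6)*(6 + 1))/(-2)) + 21)*15 = ((-15/(-22) + (√2*(6 + 1))/(-2)) + 21)*15 = ((-15*(-1/22) + (√2*7)*(-½)) + 21)*15 = ((15/22 + (7*√2)*(-½)) + 21)*15 = ((15/22 - 7*√2/2) + 21)*15 = (477/22 - 7*√2/2)*15 = 7155/22 - 105*√2/2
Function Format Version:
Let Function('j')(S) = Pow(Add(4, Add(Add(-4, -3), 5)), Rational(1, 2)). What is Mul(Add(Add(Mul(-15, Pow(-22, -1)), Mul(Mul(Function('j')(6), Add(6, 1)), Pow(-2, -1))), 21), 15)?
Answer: Add(Rational(7155, 22), Mul(Rational(-105, 2), Pow(2, Rational(1, 2)))) ≈ 250.98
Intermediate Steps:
Function('j')(S) = Pow(2, Rational(1, 2)) (Function('j')(S) = Pow(Add(4, Add(-7, 5)), Rational(1, 2)) = Pow(Add(4, -2), Rational(1, 2)) = Pow(2, Rational(1, 2)))
Mul(Add(Add(Mul(-15, Pow(-22, -1)), Mul(Mul(Function('j')(6), Add(6, 1)), Pow(-2, -1))), 21), 15) = Mul(Add(Add(Mul(-15, Pow(-22, -1)), Mul(Mul(Pow(2, Rational(1, 2)), Add(6, 1)), Pow(-2, -1))), 21), 15) = Mul(Add(Add(Mul(-15, Rational(-1, 22)), Mul(Mul(Pow(2, Rational(1, 2)), 7), Rational(-1, 2))), 21), 15) = Mul(Add(Add(Rational(15, 22), Mul(Mul(7, Pow(2, Rational(1, 2))), Rational(-1, 2))), 21), 15) = Mul(Add(Add(Rational(15, 22), Mul(Rational(-7, 2), Pow(2, Rational(1, 2)))), 21), 15) = Mul(Add(Rational(477, 22), Mul(Rational(-7, 2), Pow(2, Rational(1, 2)))), 15) = Add(Rational(7155, 22), Mul(Rational(-105, 2), Pow(2, Rational(1, 2))))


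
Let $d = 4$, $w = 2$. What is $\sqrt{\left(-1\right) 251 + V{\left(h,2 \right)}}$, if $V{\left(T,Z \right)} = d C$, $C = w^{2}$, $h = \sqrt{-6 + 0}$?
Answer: $i \sqrt{235} \approx 15.33 i$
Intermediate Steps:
$h = i \sqrt{6}$ ($h = \sqrt{-6} = i \sqrt{6} \approx 2.4495 i$)
$C = 4$ ($C = 2^{2} = 4$)
$V{\left(T,Z \right)} = 16$ ($V{\left(T,Z \right)} = 4 \cdot 4 = 16$)
$\sqrt{\left(-1\right) 251 + V{\left(h,2 \right)}} = \sqrt{\left(-1\right) 251 + 16} = \sqrt{-251 + 16} = \sqrt{-235} = i \sqrt{235}$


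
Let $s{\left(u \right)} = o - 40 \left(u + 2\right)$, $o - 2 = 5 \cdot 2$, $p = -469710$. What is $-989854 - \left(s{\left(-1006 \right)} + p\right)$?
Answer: $-560316$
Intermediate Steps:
$o = 12$ ($o = 2 + 5 \cdot 2 = 2 + 10 = 12$)
$s{\left(u \right)} = -68 - 40 u$ ($s{\left(u \right)} = 12 - 40 \left(u + 2\right) = 12 - 40 \left(2 + u\right) = 12 - \left(80 + 40 u\right) = -68 - 40 u$)
$-989854 - \left(s{\left(-1006 \right)} + p\right) = -989854 - \left(\left(-68 - -40240\right) - 469710\right) = -989854 - \left(\left(-68 + 40240\right) - 469710\right) = -989854 - \left(40172 - 469710\right) = -989854 - -429538 = -989854 + 429538 = -560316$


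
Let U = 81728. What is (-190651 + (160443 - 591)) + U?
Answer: 50929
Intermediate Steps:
(-190651 + (160443 - 591)) + U = (-190651 + (160443 - 591)) + 81728 = (-190651 + 159852) + 81728 = -30799 + 81728 = 50929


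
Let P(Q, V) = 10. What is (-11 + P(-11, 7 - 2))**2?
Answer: 1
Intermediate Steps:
(-11 + P(-11, 7 - 2))**2 = (-11 + 10)**2 = (-1)**2 = 1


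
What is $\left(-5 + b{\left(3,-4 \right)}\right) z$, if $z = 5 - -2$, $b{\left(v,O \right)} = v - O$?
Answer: $14$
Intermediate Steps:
$z = 7$ ($z = 5 + 2 = 7$)
$\left(-5 + b{\left(3,-4 \right)}\right) z = \left(-5 + \left(3 - -4\right)\right) 7 = \left(-5 + \left(3 + 4\right)\right) 7 = \left(-5 + 7\right) 7 = 2 \cdot 7 = 14$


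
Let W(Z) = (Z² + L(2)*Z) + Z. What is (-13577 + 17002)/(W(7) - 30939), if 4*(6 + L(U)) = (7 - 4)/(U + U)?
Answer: -54800/494779 ≈ -0.11076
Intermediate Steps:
L(U) = -6 + 3/(8*U) (L(U) = -6 + ((7 - 4)/(U + U))/4 = -6 + (3/((2*U)))/4 = -6 + (3*(1/(2*U)))/4 = -6 + (3/(2*U))/4 = -6 + 3/(8*U))
W(Z) = Z² - 77*Z/16 (W(Z) = (Z² + (-6 + (3/8)/2)*Z) + Z = (Z² + (-6 + (3/8)*(½))*Z) + Z = (Z² + (-6 + 3/16)*Z) + Z = (Z² - 93*Z/16) + Z = Z² - 77*Z/16)
(-13577 + 17002)/(W(7) - 30939) = (-13577 + 17002)/((1/16)*7*(-77 + 16*7) - 30939) = 3425/((1/16)*7*(-77 + 112) - 30939) = 3425/((1/16)*7*35 - 30939) = 3425/(245/16 - 30939) = 3425/(-494779/16) = 3425*(-16/494779) = -54800/494779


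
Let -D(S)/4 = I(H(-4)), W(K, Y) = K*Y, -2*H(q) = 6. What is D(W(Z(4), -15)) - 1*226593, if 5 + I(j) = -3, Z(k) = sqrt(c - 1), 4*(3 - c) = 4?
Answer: -226561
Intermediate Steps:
c = 2 (c = 3 - 1/4*4 = 3 - 1 = 2)
H(q) = -3 (H(q) = -1/2*6 = -3)
Z(k) = 1 (Z(k) = sqrt(2 - 1) = sqrt(1) = 1)
I(j) = -8 (I(j) = -5 - 3 = -8)
D(S) = 32 (D(S) = -4*(-8) = 32)
D(W(Z(4), -15)) - 1*226593 = 32 - 1*226593 = 32 - 226593 = -226561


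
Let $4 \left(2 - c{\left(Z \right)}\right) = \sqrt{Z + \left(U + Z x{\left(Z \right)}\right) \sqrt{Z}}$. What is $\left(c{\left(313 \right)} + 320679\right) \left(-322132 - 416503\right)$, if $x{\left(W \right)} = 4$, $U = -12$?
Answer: $-236866210435 + \frac{738635 \sqrt{313 + 1240 \sqrt{313}}}{4} \approx -2.3684 \cdot 10^{11}$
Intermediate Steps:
$c{\left(Z \right)} = 2 - \frac{\sqrt{Z + \sqrt{Z} \left(-12 + 4 Z\right)}}{4}$ ($c{\left(Z \right)} = 2 - \frac{\sqrt{Z + \left(-12 + Z 4\right) \sqrt{Z}}}{4} = 2 - \frac{\sqrt{Z + \left(-12 + 4 Z\right) \sqrt{Z}}}{4} = 2 - \frac{\sqrt{Z + \sqrt{Z} \left(-12 + 4 Z\right)}}{4}$)
$\left(c{\left(313 \right)} + 320679\right) \left(-322132 - 416503\right) = \left(\left(2 - \frac{\sqrt{313 - 12 \sqrt{313} + 4 \cdot 313^{\frac{3}{2}}}}{4}\right) + 320679\right) \left(-322132 - 416503\right) = \left(\left(2 - \frac{\sqrt{313 - 12 \sqrt{313} + 4 \cdot 313 \sqrt{313}}}{4}\right) + 320679\right) \left(-738635\right) = \left(\left(2 - \frac{\sqrt{313 - 12 \sqrt{313} + 1252 \sqrt{313}}}{4}\right) + 320679\right) \left(-738635\right) = \left(\left(2 - \frac{\sqrt{313 + 1240 \sqrt{313}}}{4}\right) + 320679\right) \left(-738635\right) = \left(320681 - \frac{\sqrt{313 + 1240 \sqrt{313}}}{4}\right) \left(-738635\right) = -236866210435 + \frac{738635 \sqrt{313 + 1240 \sqrt{313}}}{4}$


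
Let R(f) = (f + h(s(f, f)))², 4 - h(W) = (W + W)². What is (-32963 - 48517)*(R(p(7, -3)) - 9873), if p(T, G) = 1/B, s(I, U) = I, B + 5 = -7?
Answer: 21686934080/27 ≈ 8.0322e+8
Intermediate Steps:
B = -12 (B = -5 - 7 = -12)
h(W) = 4 - 4*W² (h(W) = 4 - (W + W)² = 4 - (2*W)² = 4 - 4*W²)
p(T, G) = -1/12 (p(T, G) = 1/(-12) = -1/12)
R(f) = (4 + f - 4*f²)² (R(f) = (f + (4 - 4*f²))² = (4 + f - 4*f²)²)
(-32963 - 48517)*(R(p(7, -3)) - 9873) = (-32963 - 48517)*((4 - 1/12 - 4*(-1/12)²)² - 9873) = -81480*((4 - 1/12 - 4*1/144)² - 9873) = -81480*((4 - 1/12 - 1/36)² - 9873) = -81480*((35/9)² - 9873) = -81480*(1225/81 - 9873) = -81480*(-798488/81) = 21686934080/27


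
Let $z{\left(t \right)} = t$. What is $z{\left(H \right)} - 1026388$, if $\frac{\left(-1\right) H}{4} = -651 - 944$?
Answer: $-1020008$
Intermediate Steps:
$H = 6380$ ($H = - 4 \left(-651 - 944\right) = \left(-4\right) \left(-1595\right) = 6380$)
$z{\left(H \right)} - 1026388 = 6380 - 1026388 = -1020008$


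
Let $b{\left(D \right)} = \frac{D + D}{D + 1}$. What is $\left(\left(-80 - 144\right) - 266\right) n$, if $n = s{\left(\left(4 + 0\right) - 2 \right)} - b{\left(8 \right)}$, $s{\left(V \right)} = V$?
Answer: $- \frac{980}{9} \approx -108.89$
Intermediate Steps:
$b{\left(D \right)} = \frac{2 D}{1 + D}$
$n = \frac{2}{9}$ ($n = \left(\left(4 + 0\right) - 2\right) - 2 \cdot 8 \frac{1}{1 + 8} = \left(4 - 2\right) - 2 \cdot 8 \cdot \frac{1}{9} = 2 - 2 \cdot 8 \cdot \frac{1}{9} = 2 - \frac{16}{9} = \frac{2}{9} \approx 0.22222$)
$\left(\left(-80 - 144\right) - 266\right) n = \left(\left(-80 - 144\right) - 266\right) \frac{2}{9} = \left(-224 - 266\right) \frac{2}{9} = \left(-490\right) \frac{2}{9} = - \frac{980}{9}$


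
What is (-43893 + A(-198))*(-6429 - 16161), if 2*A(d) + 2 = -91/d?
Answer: 21814325915/22 ≈ 9.9156e+8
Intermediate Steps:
A(d) = -1 - 91/(2*d) (A(d) = -1 + (-91/d)/2 = -1 - 91/(2*d))
(-43893 + A(-198))*(-6429 - 16161) = (-43893 + (-91/2 - 1*(-198))/(-198))*(-6429 - 16161) = (-43893 - (-91/2 + 198)/198)*(-22590) = (-43893 - 1/198*305/2)*(-22590) = (-43893 - 305/396)*(-22590) = -17381933/396*(-22590) = 21814325915/22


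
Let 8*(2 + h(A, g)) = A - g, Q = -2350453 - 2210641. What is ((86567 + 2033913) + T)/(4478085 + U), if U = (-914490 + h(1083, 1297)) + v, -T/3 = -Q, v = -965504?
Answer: -46251208/10392249 ≈ -4.4505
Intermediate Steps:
Q = -4561094
h(A, g) = -2 - g/8 + A/8 (h(A, g) = -2 + (A - g)/8 = -2 + (-g/8 + A/8) = -2 - g/8 + A/8)
T = -13683282 (T = -(-3)*(-4561094) = -3*4561094 = -13683282)
U = -7520091/4 (U = (-914490 + (-2 - 1/8*1297 + (1/8)*1083)) - 965504 = (-914490 + (-2 - 1297/8 + 1083/8)) - 965504 = (-914490 - 115/4) - 965504 = -3658075/4 - 965504 = -7520091/4 ≈ -1.8800e+6)
((86567 + 2033913) + T)/(4478085 + U) = ((86567 + 2033913) - 13683282)/(4478085 - 7520091/4) = (2120480 - 13683282)/(10392249/4) = -11562802*4/10392249 = -46251208/10392249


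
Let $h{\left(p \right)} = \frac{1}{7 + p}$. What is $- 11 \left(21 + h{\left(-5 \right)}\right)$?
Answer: $- \frac{473}{2} \approx -236.5$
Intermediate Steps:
$- 11 \left(21 + h{\left(-5 \right)}\right) = - 11 \left(21 + \frac{1}{7 - 5}\right) = - 11 \left(21 + \frac{1}{2}\right) = \left(-11\right) \frac{43}{2} = - \frac{473}{2}$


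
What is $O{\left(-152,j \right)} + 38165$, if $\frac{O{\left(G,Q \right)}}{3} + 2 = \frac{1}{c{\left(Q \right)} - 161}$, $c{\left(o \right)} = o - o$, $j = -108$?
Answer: $\frac{6143596}{161} \approx 38159.0$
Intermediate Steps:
$c{\left(o \right)} = 0$
$O{\left(G,Q \right)} = - \frac{969}{161}$ ($O{\left(G,Q \right)} = -6 + \frac{3}{0 - 161} = -6 + \frac{3}{-161} = -6 + 3 \left(- \frac{1}{161}\right) = -6 - \frac{3}{161} = - \frac{969}{161}$)
$O{\left(-152,j \right)} + 38165 = - \frac{969}{161} + 38165 = \frac{6143596}{161}$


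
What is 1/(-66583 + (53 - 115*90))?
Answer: -1/76880 ≈ -1.3007e-5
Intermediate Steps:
1/(-66583 + (53 - 115*90)) = 1/(-66583 + (53 - 10350)) = 1/(-66583 - 10297) = 1/(-76880) = -1/76880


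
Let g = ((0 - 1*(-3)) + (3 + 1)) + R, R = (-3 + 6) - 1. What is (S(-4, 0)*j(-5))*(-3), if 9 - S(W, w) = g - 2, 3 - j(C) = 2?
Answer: -6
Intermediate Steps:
R = 2 (R = 3 - 1 = 2)
j(C) = 1 (j(C) = 3 - 1*2 = 3 - 2 = 1)
g = 9 (g = ((0 - 1*(-3)) + (3 + 1)) + 2 = ((0 + 3) + 4) + 2 = (3 + 4) + 2 = 7 + 2 = 9)
S(W, w) = 2 (S(W, w) = 9 - (9 - 2) = 9 - 1*7 = 9 - 7 = 2)
(S(-4, 0)*j(-5))*(-3) = (2*1)*(-3) = 2*(-3) = -6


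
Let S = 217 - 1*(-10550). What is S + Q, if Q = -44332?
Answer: -33565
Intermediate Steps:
S = 10767 (S = 217 + 10550 = 10767)
S + Q = 10767 - 44332 = -33565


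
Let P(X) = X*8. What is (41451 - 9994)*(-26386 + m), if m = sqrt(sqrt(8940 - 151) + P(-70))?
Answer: -830024402 + 31457*I*sqrt(560 - sqrt(8789)) ≈ -8.3002e+8 + 6.7925e+5*I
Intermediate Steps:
P(X) = 8*X
m = sqrt(-560 + sqrt(8789)) (m = sqrt(sqrt(8940 - 151) + 8*(-70)) = sqrt(sqrt(8789) - 560) = sqrt(-560 + sqrt(8789)) ≈ 21.593*I)
(41451 - 9994)*(-26386 + m) = (41451 - 9994)*(-26386 + sqrt(-560 + sqrt(8789))) = 31457*(-26386 + sqrt(-560 + sqrt(8789))) = -830024402 + 31457*sqrt(-560 + sqrt(8789))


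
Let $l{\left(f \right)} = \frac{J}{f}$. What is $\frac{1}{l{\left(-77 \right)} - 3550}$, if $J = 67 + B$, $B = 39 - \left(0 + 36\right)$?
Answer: $- \frac{11}{39060} \approx -0.00028162$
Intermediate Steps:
$B = 3$ ($B = 39 - 36 = 3$)
$J = 70$ ($J = 67 + 3 = 70$)
$l{\left(f \right)} = \frac{70}{f}$
$\frac{1}{l{\left(-77 \right)} - 3550} = \frac{1}{\frac{70}{-77} - 3550} = \frac{1}{70 \left(- \frac{1}{77}\right) - 3550} = \frac{1}{- \frac{10}{11} - 3550} = \frac{1}{- \frac{39060}{11}} = - \frac{11}{39060}$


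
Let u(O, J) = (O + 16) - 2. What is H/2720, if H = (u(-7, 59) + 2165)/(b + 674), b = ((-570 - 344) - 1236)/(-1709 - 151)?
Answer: 50499/42696860 ≈ 0.0011827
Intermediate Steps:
u(O, J) = 14 + O (u(O, J) = (16 + O) - 2 = 14 + O)
b = 215/186 (b = (-914 - 1236)/(-1860) = -2150*(-1/1860) = 215/186 ≈ 1.1559)
H = 403992/125579 (H = ((14 - 7) + 2165)/(215/186 + 674) = (7 + 2165)/(125579/186) = 2172*(186/125579) = 403992/125579 ≈ 3.2170)
H/2720 = (403992/125579)/2720 = (403992/125579)*(1/2720) = 50499/42696860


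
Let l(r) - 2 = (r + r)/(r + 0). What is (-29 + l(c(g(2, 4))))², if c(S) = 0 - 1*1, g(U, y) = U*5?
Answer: 625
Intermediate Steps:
g(U, y) = 5*U
c(S) = -1 (c(S) = 0 - 1 = -1)
l(r) = 4 (l(r) = 2 + (r + r)/(r + 0) = 2 + (2*r)/r = 2 + 2 = 4)
(-29 + l(c(g(2, 4))))² = (-29 + 4)² = (-25)² = 625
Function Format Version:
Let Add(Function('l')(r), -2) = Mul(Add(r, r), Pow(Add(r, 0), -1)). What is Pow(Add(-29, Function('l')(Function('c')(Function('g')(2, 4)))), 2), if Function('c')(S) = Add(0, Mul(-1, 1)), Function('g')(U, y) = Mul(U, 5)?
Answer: 625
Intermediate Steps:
Function('g')(U, y) = Mul(5, U)
Function('c')(S) = -1 (Function('c')(S) = Add(0, -1) = -1)
Function('l')(r) = 4 (Function('l')(r) = Add(2, Mul(Add(r, r), Pow(Add(r, 0), -1))) = Add(2, Mul(Mul(2, r), Pow(r, -1))) = Add(2, 2) = 4)
Pow(Add(-29, Function('l')(Function('c')(Function('g')(2, 4)))), 2) = Pow(Add(-29, 4), 2) = Pow(-25, 2) = 625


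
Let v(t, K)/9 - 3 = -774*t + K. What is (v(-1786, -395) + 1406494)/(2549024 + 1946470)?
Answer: 6922121/2247747 ≈ 3.0796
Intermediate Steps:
v(t, K) = 27 - 6966*t + 9*K (v(t, K) = 27 + 9*(-774*t + K) = 27 + 9*(K - 774*t) = 27 + (-6966*t + 9*K) = 27 - 6966*t + 9*K)
(v(-1786, -395) + 1406494)/(2549024 + 1946470) = ((27 - 6966*(-1786) + 9*(-395)) + 1406494)/(2549024 + 1946470) = ((27 + 12441276 - 3555) + 1406494)/4495494 = (12437748 + 1406494)*(1/4495494) = 13844242*(1/4495494) = 6922121/2247747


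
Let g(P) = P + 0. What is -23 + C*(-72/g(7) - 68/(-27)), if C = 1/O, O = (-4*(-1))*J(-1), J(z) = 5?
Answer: -22102/945 ≈ -23.388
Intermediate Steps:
g(P) = P
O = 20 (O = -4*(-1)*5 = 4*5 = 20)
C = 1/20 ≈ 0.050000
-23 + C*(-72/g(7) - 68/(-27)) = -23 + (-72/7 - 68/(-27))/20 = -23 + (-72*⅐ - 68*(-1/27))/20 = -23 + (-72/7 + 68/27)/20 = -23 + (1/20)*(-1468/189) = -23 - 367/945 = -22102/945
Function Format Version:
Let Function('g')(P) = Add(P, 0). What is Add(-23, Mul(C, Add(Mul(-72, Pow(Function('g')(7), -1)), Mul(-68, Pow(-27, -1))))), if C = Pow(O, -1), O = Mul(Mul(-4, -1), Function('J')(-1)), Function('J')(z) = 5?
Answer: Rational(-22102, 945) ≈ -23.388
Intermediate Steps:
Function('g')(P) = P
O = 20 (O = Mul(Mul(-4, -1), 5) = Mul(4, 5) = 20)
C = Rational(1, 20) (C = Pow(20, -1) = Rational(1, 20) ≈ 0.050000)
Add(-23, Mul(C, Add(Mul(-72, Pow(Function('g')(7), -1)), Mul(-68, Pow(-27, -1))))) = Add(-23, Mul(Rational(1, 20), Add(Mul(-72, Pow(7, -1)), Mul(-68, Pow(-27, -1))))) = Add(-23, Mul(Rational(1, 20), Add(Mul(-72, Rational(1, 7)), Mul(-68, Rational(-1, 27))))) = Add(-23, Mul(Rational(1, 20), Add(Rational(-72, 7), Rational(68, 27)))) = Add(-23, Mul(Rational(1, 20), Rational(-1468, 189))) = Add(-23, Rational(-367, 945)) = Rational(-22102, 945)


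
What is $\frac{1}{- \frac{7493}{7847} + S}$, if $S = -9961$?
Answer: $- \frac{133}{1324940} \approx -0.00010038$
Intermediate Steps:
$\frac{1}{- \frac{7493}{7847} + S} = \frac{1}{- \frac{7493}{7847} - 9961} = \frac{1}{\left(-7493\right) \frac{1}{7847} - 9961} = \frac{1}{- \frac{127}{133} - 9961} = \frac{1}{- \frac{1324940}{133}} = - \frac{133}{1324940}$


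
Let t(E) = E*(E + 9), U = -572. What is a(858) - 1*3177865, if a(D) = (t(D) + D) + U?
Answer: -2433693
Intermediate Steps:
t(E) = E*(9 + E)
a(D) = -572 + D + D*(9 + D) (a(D) = (D*(9 + D) + D) - 572 = (D + D*(9 + D)) - 572 = -572 + D + D*(9 + D))
a(858) - 1*3177865 = (-572 + 858 + 858*(9 + 858)) - 1*3177865 = (-572 + 858 + 858*867) - 3177865 = (-572 + 858 + 743886) - 3177865 = 744172 - 3177865 = -2433693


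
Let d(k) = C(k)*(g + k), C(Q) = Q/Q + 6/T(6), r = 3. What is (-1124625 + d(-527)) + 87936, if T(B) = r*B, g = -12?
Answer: -3112223/3 ≈ -1.0374e+6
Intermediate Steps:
T(B) = 3*B
C(Q) = 4/3 (C(Q) = Q/Q + 6/((3*6)) = 1 + 6/18 = 1 + 6*(1/18) = 1 + ⅓ = 4/3)
d(k) = -16 + 4*k/3 (d(k) = 4*(-12 + k)/3 = -16 + 4*k/3)
(-1124625 + d(-527)) + 87936 = (-1124625 + (-16 + (4/3)*(-527))) + 87936 = (-1124625 + (-16 - 2108/3)) + 87936 = (-1124625 - 2156/3) + 87936 = -3376031/3 + 87936 = -3112223/3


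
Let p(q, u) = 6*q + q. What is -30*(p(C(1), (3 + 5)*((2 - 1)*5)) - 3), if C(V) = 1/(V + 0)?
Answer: -120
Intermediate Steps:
C(V) = 1/V
p(q, u) = 7*q
-30*(p(C(1), (3 + 5)*((2 - 1)*5)) - 3) = -30*(7/1 - 3) = -30*(7*1 - 3) = -30*(7 - 3) = -30*4 = -120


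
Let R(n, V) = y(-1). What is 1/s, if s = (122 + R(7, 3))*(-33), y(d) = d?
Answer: -1/3993 ≈ -0.00025044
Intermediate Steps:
R(n, V) = -1
s = -3993 (s = (122 - 1)*(-33) = 121*(-33) = -3993)
1/s = 1/(-3993) = -1/3993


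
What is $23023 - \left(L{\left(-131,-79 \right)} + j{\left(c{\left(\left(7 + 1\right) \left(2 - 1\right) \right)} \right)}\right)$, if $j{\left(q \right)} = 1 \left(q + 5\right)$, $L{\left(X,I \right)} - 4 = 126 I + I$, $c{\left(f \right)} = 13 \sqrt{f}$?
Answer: $33047 - 26 \sqrt{2} \approx 33010.0$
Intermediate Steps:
$L{\left(X,I \right)} = 4 + 127 I$ ($L{\left(X,I \right)} = 4 + \left(126 I + I\right) = 4 + 127 I$)
$j{\left(q \right)} = 5 + q$ ($j{\left(q \right)} = 1 \left(5 + q\right) = 5 + q$)
$23023 - \left(L{\left(-131,-79 \right)} + j{\left(c{\left(\left(7 + 1\right) \left(2 - 1\right) \right)} \right)}\right) = 23023 - \left(\left(4 + 127 \left(-79\right)\right) + \left(5 + 13 \sqrt{\left(7 + 1\right) \left(2 - 1\right)}\right)\right) = 23023 - \left(\left(4 - 10033\right) + \left(5 + 13 \sqrt{8 \cdot 1}\right)\right) = 23023 - \left(-10029 + \left(5 + 13 \sqrt{8}\right)\right) = 23023 - \left(-10029 + \left(5 + 13 \cdot 2 \sqrt{2}\right)\right) = 23023 - \left(-10029 + \left(5 + 26 \sqrt{2}\right)\right) = 23023 - \left(-10024 + 26 \sqrt{2}\right) = 23023 + \left(10024 - 26 \sqrt{2}\right) = 33047 - 26 \sqrt{2}$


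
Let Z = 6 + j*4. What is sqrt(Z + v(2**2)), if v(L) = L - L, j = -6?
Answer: 3*I*sqrt(2) ≈ 4.2426*I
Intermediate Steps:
v(L) = 0
Z = -18 (Z = 6 - 6*4 = 6 - 24 = -18)
sqrt(Z + v(2**2)) = sqrt(-18 + 0) = sqrt(-18) = 3*I*sqrt(2)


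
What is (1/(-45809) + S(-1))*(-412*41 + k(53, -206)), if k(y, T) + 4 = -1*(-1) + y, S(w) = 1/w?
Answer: 771532020/45809 ≈ 16842.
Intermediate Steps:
k(y, T) = -3 + y (k(y, T) = -4 + (-1*(-1) + y) = -4 + (1 + y) = -3 + y)
(1/(-45809) + S(-1))*(-412*41 + k(53, -206)) = (1/(-45809) + 1/(-1))*(-412*41 + (-3 + 53)) = (-1/45809 - 1)*(-16892 + 50) = -45810/45809*(-16842) = 771532020/45809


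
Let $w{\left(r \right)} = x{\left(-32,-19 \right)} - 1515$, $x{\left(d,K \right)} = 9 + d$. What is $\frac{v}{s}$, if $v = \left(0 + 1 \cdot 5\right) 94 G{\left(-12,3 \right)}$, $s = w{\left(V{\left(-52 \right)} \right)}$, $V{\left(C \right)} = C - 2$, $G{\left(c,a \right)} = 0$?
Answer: $0$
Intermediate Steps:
$V{\left(C \right)} = -2 + C$
$w{\left(r \right)} = -1538$ ($w{\left(r \right)} = \left(9 - 32\right) - 1515 = -23 - 1515 = -1538$)
$s = -1538$
$v = 0$ ($v = \left(0 + 1 \cdot 5\right) 94 \cdot 0 = \left(0 + 5\right) 94 \cdot 0 = 5 \cdot 94 \cdot 0 = 470 \cdot 0 = 0$)
$\frac{v}{s} = \frac{0}{-1538} = 0 \left(- \frac{1}{1538}\right) = 0$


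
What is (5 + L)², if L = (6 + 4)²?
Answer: 11025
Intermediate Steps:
L = 100 (L = 10² = 100)
(5 + L)² = (5 + 100)² = 105² = 11025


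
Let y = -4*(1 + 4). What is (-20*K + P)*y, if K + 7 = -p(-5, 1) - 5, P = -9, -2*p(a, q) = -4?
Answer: -5420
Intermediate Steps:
p(a, q) = 2 (p(a, q) = -1/2*(-4) = 2)
K = -14 (K = -7 + (-1*2 - 5) = -7 + (-2 - 5) = -7 - 7 = -14)
y = -20 (y = -4*5 = -20)
(-20*K + P)*y = (-20*(-14) - 9)*(-20) = (280 - 9)*(-20) = 271*(-20) = -5420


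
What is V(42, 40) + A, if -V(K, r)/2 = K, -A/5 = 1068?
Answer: -5424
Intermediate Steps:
A = -5340 (A = -5*1068 = -5340)
V(K, r) = -2*K
V(42, 40) + A = -2*42 - 5340 = -84 - 5340 = -5424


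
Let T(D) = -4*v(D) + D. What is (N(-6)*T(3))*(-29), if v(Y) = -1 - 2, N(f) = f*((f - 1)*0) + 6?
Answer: -2610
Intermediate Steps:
N(f) = 6 (N(f) = f*((-1 + f)*0) + 6 = f*0 + 6 = 0 + 6 = 6)
v(Y) = -3 (v(Y) = -1 - 1*2 = -1 - 2 = -3)
T(D) = 12 + D (T(D) = -4*(-3) + D = 12 + D)
(N(-6)*T(3))*(-29) = (6*(12 + 3))*(-29) = (6*15)*(-29) = 90*(-29) = -2610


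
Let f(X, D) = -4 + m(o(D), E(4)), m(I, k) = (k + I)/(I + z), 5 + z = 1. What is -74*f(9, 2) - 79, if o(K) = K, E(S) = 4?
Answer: 439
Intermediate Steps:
z = -4 (z = -5 + 1 = -4)
m(I, k) = (I + k)/(-4 + I) (m(I, k) = (k + I)/(I - 4) = (I + k)/(-4 + I))
f(X, D) = -4 + (4 + D)/(-4 + D) (f(X, D) = -4 + (D + 4)/(-4 + D) = -4 + (4 + D)/(-4 + D))
-74*f(9, 2) - 79 = -74*(20 - 3*2)/(-4 + 2) - 79 = -74*(20 - 6)/(-2) - 79 = -(-37)*14 - 79 = -74*(-7) - 79 = 518 - 79 = 439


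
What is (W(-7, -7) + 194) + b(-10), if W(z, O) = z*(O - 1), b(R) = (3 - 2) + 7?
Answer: 258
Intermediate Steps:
b(R) = 8 (b(R) = 1 + 7 = 8)
W(z, O) = z*(-1 + O)
(W(-7, -7) + 194) + b(-10) = (-7*(-1 - 7) + 194) + 8 = (-7*(-8) + 194) + 8 = (56 + 194) + 8 = 250 + 8 = 258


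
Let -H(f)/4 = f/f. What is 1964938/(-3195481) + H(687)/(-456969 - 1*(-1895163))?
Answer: -1412987411948/2297860800657 ≈ -0.61491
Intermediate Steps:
H(f) = -4 (H(f) = -4*f/f = -4*1 = -4)
1964938/(-3195481) + H(687)/(-456969 - 1*(-1895163)) = 1964938/(-3195481) - 4/(-456969 - 1*(-1895163)) = 1964938*(-1/3195481) - 4/(-456969 + 1895163) = -1964938/3195481 - 4/1438194 = -1964938/3195481 - 4*1/1438194 = -1964938/3195481 - 2/719097 = -1412987411948/2297860800657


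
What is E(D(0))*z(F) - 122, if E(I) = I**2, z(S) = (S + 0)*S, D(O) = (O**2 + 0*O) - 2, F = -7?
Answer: 74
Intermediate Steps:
D(O) = -2 + O**2 (D(O) = (O**2 + 0) - 2 = O**2 - 2 = -2 + O**2)
z(S) = S**2 (z(S) = S*S = S**2)
E(D(0))*z(F) - 122 = (-2 + 0**2)**2*(-7)**2 - 122 = (-2 + 0)**2*49 - 122 = (-2)**2*49 - 122 = 4*49 - 122 = 196 - 122 = 74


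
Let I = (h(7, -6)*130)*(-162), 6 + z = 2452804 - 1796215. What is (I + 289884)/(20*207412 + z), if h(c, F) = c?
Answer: 142464/4804823 ≈ 0.029650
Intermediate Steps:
z = 656583 (z = -6 + (2452804 - 1796215) = -6 + 656589 = 656583)
I = -147420 (I = (7*130)*(-162) = 910*(-162) = -147420)
(I + 289884)/(20*207412 + z) = (-147420 + 289884)/(20*207412 + 656583) = 142464/(4148240 + 656583) = 142464/4804823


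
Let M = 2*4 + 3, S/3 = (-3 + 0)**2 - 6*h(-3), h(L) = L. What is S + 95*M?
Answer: 1126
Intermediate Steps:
S = 81 (S = 3*((-3 + 0)**2 - 6*(-3)) = 3*((-3)**2 + 18) = 3*(9 + 18) = 3*27 = 81)
M = 11 (M = 8 + 3 = 11)
S + 95*M = 81 + 95*11 = 81 + 1045 = 1126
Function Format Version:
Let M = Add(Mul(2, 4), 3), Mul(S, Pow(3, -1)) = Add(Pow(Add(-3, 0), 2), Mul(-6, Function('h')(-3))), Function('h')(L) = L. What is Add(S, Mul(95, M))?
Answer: 1126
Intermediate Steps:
S = 81 (S = Mul(3, Add(Pow(Add(-3, 0), 2), Mul(-6, -3))) = Mul(3, Add(Pow(-3, 2), 18)) = Mul(3, Add(9, 18)) = Mul(3, 27) = 81)
M = 11 (M = Add(8, 3) = 11)
Add(S, Mul(95, M)) = Add(81, Mul(95, 11)) = Add(81, 1045) = 1126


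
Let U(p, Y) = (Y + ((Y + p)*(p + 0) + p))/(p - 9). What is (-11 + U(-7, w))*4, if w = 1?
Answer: -53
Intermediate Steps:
U(p, Y) = (Y + p + p*(Y + p))/(-9 + p) (U(p, Y) = (Y + ((Y + p)*p + p))/(-9 + p) = (Y + (p*(Y + p) + p))/(-9 + p) = (Y + (p + p*(Y + p)))/(-9 + p) = (Y + p + p*(Y + p))/(-9 + p))
(-11 + U(-7, w))*4 = (-11 + (1 - 7 + (-7)² + 1*(-7))/(-9 - 7))*4 = (-11 + (1 - 7 + 49 - 7)/(-16))*4 = (-11 - 1/16*36)*4 = (-11 - 9/4)*4 = -53/4*4 = -53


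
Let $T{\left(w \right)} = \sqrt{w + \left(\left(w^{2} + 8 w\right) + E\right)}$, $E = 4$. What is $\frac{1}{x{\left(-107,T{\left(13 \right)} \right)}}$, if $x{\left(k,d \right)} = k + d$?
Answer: $- \frac{107}{11159} - \frac{\sqrt{290}}{11159} \approx -0.011115$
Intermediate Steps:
$T{\left(w \right)} = \sqrt{4 + w^{2} + 9 w}$ ($T{\left(w \right)} = \sqrt{w + \left(\left(w^{2} + 8 w\right) + 4\right)} = \sqrt{w + \left(4 + w^{2} + 8 w\right)} = \sqrt{4 + w^{2} + 9 w}$)
$x{\left(k,d \right)} = d + k$
$\frac{1}{x{\left(-107,T{\left(13 \right)} \right)}} = \frac{1}{\sqrt{4 + 13^{2} + 9 \cdot 13} - 107} = \frac{1}{\sqrt{4 + 169 + 117} - 107} = \frac{1}{\sqrt{290} - 107} = \frac{1}{-107 + \sqrt{290}}$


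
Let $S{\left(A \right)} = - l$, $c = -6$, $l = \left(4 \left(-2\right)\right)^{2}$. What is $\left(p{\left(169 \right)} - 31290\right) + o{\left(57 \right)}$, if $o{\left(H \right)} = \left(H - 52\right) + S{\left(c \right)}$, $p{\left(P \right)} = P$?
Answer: $-31180$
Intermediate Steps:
$l = 64$ ($l = \left(-8\right)^{2} = 64$)
$S{\left(A \right)} = -64$ ($S{\left(A \right)} = \left(-1\right) 64 = -64$)
$o{\left(H \right)} = -116 + H$ ($o{\left(H \right)} = \left(H - 52\right) - 64 = \left(-52 + H\right) - 64 = -116 + H$)
$\left(p{\left(169 \right)} - 31290\right) + o{\left(57 \right)} = \left(169 - 31290\right) + \left(-116 + 57\right) = -31121 - 59 = -31180$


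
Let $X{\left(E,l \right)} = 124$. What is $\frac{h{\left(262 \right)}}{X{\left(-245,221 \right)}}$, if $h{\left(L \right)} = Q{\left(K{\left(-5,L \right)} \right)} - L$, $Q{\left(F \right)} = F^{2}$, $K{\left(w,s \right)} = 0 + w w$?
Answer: $\frac{363}{124} \approx 2.9274$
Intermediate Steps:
$K{\left(w,s \right)} = w^{2}$ ($K{\left(w,s \right)} = 0 + w^{2} = w^{2}$)
$h{\left(L \right)} = 625 - L$ ($h{\left(L \right)} = \left(\left(-5\right)^{2}\right)^{2} - L = 25^{2} - L = 625 - L$)
$\frac{h{\left(262 \right)}}{X{\left(-245,221 \right)}} = \frac{625 - 262}{124} = \left(625 - 262\right) \frac{1}{124} = 363 \cdot \frac{1}{124} = \frac{363}{124}$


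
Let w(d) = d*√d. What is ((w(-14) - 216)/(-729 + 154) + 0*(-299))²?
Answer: 43912/330625 + 6048*I*√14/330625 ≈ 0.13282 + 0.068445*I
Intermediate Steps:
w(d) = d^(3/2)
((w(-14) - 216)/(-729 + 154) + 0*(-299))² = (((-14)^(3/2) - 216)/(-729 + 154) + 0*(-299))² = ((-14*I*√14 - 216)/(-575) + 0)² = ((-216 - 14*I*√14)*(-1/575) + 0)² = ((216/575 + 14*I*√14/575) + 0)² = (216/575 + 14*I*√14/575)²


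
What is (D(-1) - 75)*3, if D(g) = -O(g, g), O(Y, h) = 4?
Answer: -237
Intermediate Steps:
D(g) = -4 (D(g) = -1*4 = -4)
(D(-1) - 75)*3 = (-4 - 75)*3 = -79*3 = -237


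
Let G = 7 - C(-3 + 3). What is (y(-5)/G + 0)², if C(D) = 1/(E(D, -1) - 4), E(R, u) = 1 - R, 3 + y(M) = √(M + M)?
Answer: 9*(3 - I*√10)²/484 ≈ -0.018595 - 0.35282*I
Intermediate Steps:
y(M) = -3 + √2*√M (y(M) = -3 + √(M + M) = -3 + √(2*M) = -3 + √2*√M)
C(D) = 1/(-3 - D) (C(D) = 1/((1 - D) - 4) = 1/(-3 - D))
G = 22/3 (G = 7 - (-1)/(3 + (-3 + 3)) = 7 - (-1)/(3 + 0) = 7 - (-1)/3 = 7 - 1*(-⅓) = 7 + ⅓ = 22/3 ≈ 7.3333)
(y(-5)/G + 0)² = ((-3 + √2*√(-5))/(22/3) + 0)² = ((-3 + √2*(I*√5))*(3/22) + 0)² = ((-3 + I*√10)*(3/22) + 0)² = ((-9/22 + 3*I*√10/22) + 0)² = (-9/22 + 3*I*√10/22)²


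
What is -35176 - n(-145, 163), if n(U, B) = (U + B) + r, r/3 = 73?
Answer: -35413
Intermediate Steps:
r = 219 (r = 3*73 = 219)
n(U, B) = 219 + B + U (n(U, B) = (U + B) + 219 = (B + U) + 219 = 219 + B + U)
-35176 - n(-145, 163) = -35176 - (219 + 163 - 145) = -35176 - 1*237 = -35176 - 237 = -35413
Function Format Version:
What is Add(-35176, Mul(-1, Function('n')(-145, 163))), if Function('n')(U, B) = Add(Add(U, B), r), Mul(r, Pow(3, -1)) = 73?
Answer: -35413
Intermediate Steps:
r = 219 (r = Mul(3, 73) = 219)
Function('n')(U, B) = Add(219, B, U) (Function('n')(U, B) = Add(Add(U, B), 219) = Add(Add(B, U), 219) = Add(219, B, U))
Add(-35176, Mul(-1, Function('n')(-145, 163))) = Add(-35176, Mul(-1, Add(219, 163, -145))) = Add(-35176, Mul(-1, 237)) = Add(-35176, -237) = -35413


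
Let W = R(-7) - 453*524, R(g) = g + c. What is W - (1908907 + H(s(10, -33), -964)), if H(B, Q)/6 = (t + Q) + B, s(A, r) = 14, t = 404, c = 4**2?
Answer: -2142994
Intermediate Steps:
c = 16
R(g) = 16 + g (R(g) = g + 16 = 16 + g)
H(B, Q) = 2424 + 6*B + 6*Q (H(B, Q) = 6*((404 + Q) + B) = 6*(404 + B + Q) = 2424 + 6*B + 6*Q)
W = -237363 (W = (16 - 7) - 453*524 = 9 - 237372 = -237363)
W - (1908907 + H(s(10, -33), -964)) = -237363 - (1908907 + (2424 + 6*14 + 6*(-964))) = -237363 - (1908907 + (2424 + 84 - 5784)) = -237363 - (1908907 - 3276) = -237363 - 1*1905631 = -237363 - 1905631 = -2142994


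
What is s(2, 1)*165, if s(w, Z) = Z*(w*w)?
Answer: 660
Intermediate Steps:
s(w, Z) = Z*w²
s(2, 1)*165 = (1*2²)*165 = (1*4)*165 = 4*165 = 660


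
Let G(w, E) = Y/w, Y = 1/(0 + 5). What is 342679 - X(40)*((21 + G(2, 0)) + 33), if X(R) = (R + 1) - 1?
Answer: 340515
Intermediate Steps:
X(R) = R (X(R) = (1 + R) - 1 = R)
Y = ⅕ (Y = 1/5 = ⅕ ≈ 0.20000)
G(w, E) = 1/(5*w)
342679 - X(40)*((21 + G(2, 0)) + 33) = 342679 - 40*((21 + (⅕)/2) + 33) = 342679 - 40*((21 + (⅕)*(½)) + 33) = 342679 - 40*((21 + ⅒) + 33) = 342679 - 40*(211/10 + 33) = 342679 - 40*541/10 = 342679 - 1*2164 = 342679 - 2164 = 340515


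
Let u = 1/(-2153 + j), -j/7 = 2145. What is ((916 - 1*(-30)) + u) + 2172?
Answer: 53529823/17168 ≈ 3118.0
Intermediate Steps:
j = -15015 (j = -7*2145 = -15015)
u = -1/17168 (u = 1/(-2153 - 15015) = 1/(-17168) = -1/17168 ≈ -5.8248e-5)
((916 - 1*(-30)) + u) + 2172 = ((916 - 1*(-30)) - 1/17168) + 2172 = ((916 + 30) - 1/17168) + 2172 = (946 - 1/17168) + 2172 = 16240927/17168 + 2172 = 53529823/17168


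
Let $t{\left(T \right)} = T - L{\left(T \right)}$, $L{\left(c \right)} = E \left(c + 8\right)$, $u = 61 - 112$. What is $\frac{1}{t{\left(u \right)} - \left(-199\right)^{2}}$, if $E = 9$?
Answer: $- \frac{1}{39265} \approx -2.5468 \cdot 10^{-5}$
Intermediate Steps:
$u = -51$ ($u = 61 - 112 = -51$)
$L{\left(c \right)} = 72 + 9 c$ ($L{\left(c \right)} = 9 \left(c + 8\right) = 9 \left(8 + c\right) = 72 + 9 c$)
$t{\left(T \right)} = -72 - 8 T$ ($t{\left(T \right)} = T - \left(72 + 9 T\right) = -72 - 8 T$)
$\frac{1}{t{\left(u \right)} - \left(-199\right)^{2}} = \frac{1}{\left(-72 - -408\right) - \left(-199\right)^{2}} = \frac{1}{\left(-72 + 408\right) - 39601} = \frac{1}{336 - 39601} = \frac{1}{-39265} = - \frac{1}{39265}$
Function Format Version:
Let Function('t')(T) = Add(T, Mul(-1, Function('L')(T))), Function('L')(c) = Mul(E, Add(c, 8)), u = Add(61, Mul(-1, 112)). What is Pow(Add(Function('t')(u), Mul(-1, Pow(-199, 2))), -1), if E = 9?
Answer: Rational(-1, 39265) ≈ -2.5468e-5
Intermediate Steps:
u = -51 (u = Add(61, -112) = -51)
Function('L')(c) = Add(72, Mul(9, c)) (Function('L')(c) = Mul(9, Add(c, 8)) = Mul(9, Add(8, c)) = Add(72, Mul(9, c)))
Function('t')(T) = Add(-72, Mul(-8, T)) (Function('t')(T) = Add(T, Mul(-1, Add(72, Mul(9, T)))) = Add(T, Add(-72, Mul(-9, T))) = Add(-72, Mul(-8, T)))
Pow(Add(Function('t')(u), Mul(-1, Pow(-199, 2))), -1) = Pow(Add(Add(-72, Mul(-8, -51)), Mul(-1, Pow(-199, 2))), -1) = Pow(Add(Add(-72, 408), Mul(-1, 39601)), -1) = Pow(Add(336, -39601), -1) = Pow(-39265, -1) = Rational(-1, 39265)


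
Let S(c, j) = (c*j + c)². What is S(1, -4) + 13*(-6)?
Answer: -69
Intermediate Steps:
S(c, j) = (c + c*j)²
S(1, -4) + 13*(-6) = 1²*(1 - 4)² + 13*(-6) = 1*(-3)² - 78 = 1*9 - 78 = 9 - 78 = -69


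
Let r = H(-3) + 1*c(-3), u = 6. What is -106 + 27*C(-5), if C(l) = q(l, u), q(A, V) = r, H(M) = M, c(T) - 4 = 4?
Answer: 29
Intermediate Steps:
c(T) = 8 (c(T) = 4 + 4 = 8)
r = 5 (r = -3 + 1*8 = -3 + 8 = 5)
q(A, V) = 5
C(l) = 5
-106 + 27*C(-5) = -106 + 27*5 = -106 + 135 = 29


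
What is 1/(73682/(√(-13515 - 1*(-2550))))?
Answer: I*√10965/73682 ≈ 0.0014212*I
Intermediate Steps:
1/(73682/(√(-13515 - 1*(-2550)))) = 1/(73682/(√(-13515 + 2550))) = 1/(73682/(√(-10965))) = 1/(73682/((I*√10965))) = 1/(73682*(-I*√10965/10965)) = 1/(-73682*I*√10965/10965) = I*√10965/73682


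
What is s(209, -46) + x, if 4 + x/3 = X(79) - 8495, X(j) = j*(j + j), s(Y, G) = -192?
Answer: 11757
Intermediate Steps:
X(j) = 2*j² (X(j) = j*(2*j) = 2*j²)
x = 11949 (x = -12 + 3*(2*79² - 8495) = -12 + 3*(2*6241 - 8495) = -12 + 3*(12482 - 8495) = -12 + 3*3987 = -12 + 11961 = 11949)
s(209, -46) + x = -192 + 11949 = 11757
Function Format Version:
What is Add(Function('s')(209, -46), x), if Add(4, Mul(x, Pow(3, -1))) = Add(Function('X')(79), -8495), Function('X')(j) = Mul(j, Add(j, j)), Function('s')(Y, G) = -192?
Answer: 11757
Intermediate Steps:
Function('X')(j) = Mul(2, Pow(j, 2)) (Function('X')(j) = Mul(j, Mul(2, j)) = Mul(2, Pow(j, 2)))
x = 11949 (x = Add(-12, Mul(3, Add(Mul(2, Pow(79, 2)), -8495))) = Add(-12, Mul(3, Add(Mul(2, 6241), -8495))) = Add(-12, Mul(3, Add(12482, -8495))) = Add(-12, Mul(3, 3987)) = Add(-12, 11961) = 11949)
Add(Function('s')(209, -46), x) = Add(-192, 11949) = 11757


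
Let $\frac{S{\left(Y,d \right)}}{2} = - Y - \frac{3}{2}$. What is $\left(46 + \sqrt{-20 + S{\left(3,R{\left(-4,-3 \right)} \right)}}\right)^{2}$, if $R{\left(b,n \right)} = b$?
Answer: $\left(46 + i \sqrt{29}\right)^{2} \approx 2087.0 + 495.44 i$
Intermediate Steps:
$S{\left(Y,d \right)} = -3 - 2 Y$ ($S{\left(Y,d \right)} = 2 \left(- Y - \frac{3}{2}\right) = 2 \left(- \frac{3}{2} - Y\right) = -3 - 2 Y$)
$\left(46 + \sqrt{-20 + S{\left(3,R{\left(-4,-3 \right)} \right)}}\right)^{2} = \left(46 + \sqrt{-20 - 9}\right)^{2} = \left(46 + \sqrt{-29}\right)^{2} = \left(46 + i \sqrt{29}\right)^{2}$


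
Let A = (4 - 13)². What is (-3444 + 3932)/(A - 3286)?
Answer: -488/3205 ≈ -0.15226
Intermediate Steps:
A = 81 (A = (-9)² = 81)
(-3444 + 3932)/(A - 3286) = (-3444 + 3932)/(81 - 3286) = 488/(-3205) = 488*(-1/3205) = -488/3205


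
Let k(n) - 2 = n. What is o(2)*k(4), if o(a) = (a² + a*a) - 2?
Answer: 36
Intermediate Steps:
o(a) = -2 + 2*a² (o(a) = (a² + a²) - 2 = 2*a² - 2 = -2 + 2*a²)
k(n) = 2 + n
o(2)*k(4) = (-2 + 2*2²)*(2 + 4) = (-2 + 2*4)*6 = (-2 + 8)*6 = 6*6 = 36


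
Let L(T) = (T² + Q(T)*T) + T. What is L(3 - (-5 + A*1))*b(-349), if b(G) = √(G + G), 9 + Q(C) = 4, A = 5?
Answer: -3*I*√698 ≈ -79.259*I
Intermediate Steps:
Q(C) = -5 (Q(C) = -9 + 4 = -5)
b(G) = √2*√G (b(G) = √(2*G) = √2*√G)
L(T) = T² - 4*T (L(T) = (T² - 5*T) + T = T² - 4*T)
L(3 - (-5 + A*1))*b(-349) = ((3 - (-5 + 5*1))*(-4 + (3 - (-5 + 5*1))))*(√2*√(-349)) = ((3 - (-5 + 5))*(-4 + (3 - (-5 + 5))))*(√2*(I*√349)) = ((3 - 1*0)*(-4 + (3 - 1*0)))*(I*√698) = ((3 + 0)*(-4 + (3 + 0)))*(I*√698) = (3*(-4 + 3))*(I*√698) = (3*(-1))*(I*√698) = -3*I*√698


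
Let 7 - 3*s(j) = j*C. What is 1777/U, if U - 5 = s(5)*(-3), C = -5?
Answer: -1777/27 ≈ -65.815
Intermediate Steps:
s(j) = 7/3 + 5*j/3 (s(j) = 7/3 - j*(-5)/3 = 7/3 - (-5)*j/3 = 7/3 + 5*j/3)
U = -27 (U = 5 + (7/3 + (5/3)*5)*(-3) = 5 + (7/3 + 25/3)*(-3) = 5 + (32/3)*(-3) = 5 - 32 = -27)
1777/U = 1777/(-27) = 1777*(-1/27) = -1777/27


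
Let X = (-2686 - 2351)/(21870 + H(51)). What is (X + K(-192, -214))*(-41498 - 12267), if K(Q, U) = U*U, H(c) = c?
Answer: -17991365444145/7307 ≈ -2.4622e+9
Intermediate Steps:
K(Q, U) = U²
X = -1679/7307 (X = (-2686 - 2351)/(21870 + 51) = -5037/21921 = -5037*1/21921 = -1679/7307 ≈ -0.22978)
(X + K(-192, -214))*(-41498 - 12267) = (-1679/7307 + (-214)²)*(-41498 - 12267) = (-1679/7307 + 45796)*(-53765) = (334629693/7307)*(-53765) = -17991365444145/7307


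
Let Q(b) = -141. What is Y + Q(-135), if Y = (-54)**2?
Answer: 2775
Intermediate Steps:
Y = 2916
Y + Q(-135) = 2916 - 141 = 2775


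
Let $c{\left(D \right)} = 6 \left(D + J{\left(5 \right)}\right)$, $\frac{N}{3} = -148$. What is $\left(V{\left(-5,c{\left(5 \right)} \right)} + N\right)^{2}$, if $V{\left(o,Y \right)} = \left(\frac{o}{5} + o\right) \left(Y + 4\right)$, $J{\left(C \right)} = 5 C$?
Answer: $2396304$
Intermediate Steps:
$N = -444$ ($N = 3 \left(-148\right) = -444$)
$c{\left(D \right)} = 150 + 6 D$ ($c{\left(D \right)} = 6 \left(D + 5 \cdot 5\right) = 6 \left(D + 25\right) = 6 \left(25 + D\right) = 150 + 6 D$)
$V{\left(o,Y \right)} = \frac{6 o \left(4 + Y\right)}{5}$ ($V{\left(o,Y \right)} = \left(o \frac{1}{5} + o\right) \left(4 + Y\right) = \left(\frac{o}{5} + o\right) \left(4 + Y\right) = \frac{6 o}{5} \left(4 + Y\right) = \frac{6 o \left(4 + Y\right)}{5}$)
$\left(V{\left(-5,c{\left(5 \right)} \right)} + N\right)^{2} = \left(\frac{6}{5} \left(-5\right) \left(4 + \left(150 + 6 \cdot 5\right)\right) - 444\right)^{2} = \left(\frac{6}{5} \left(-5\right) \left(4 + \left(150 + 30\right)\right) - 444\right)^{2} = \left(\frac{6}{5} \left(-5\right) \left(4 + 180\right) - 444\right)^{2} = \left(\frac{6}{5} \left(-5\right) 184 - 444\right)^{2} = \left(-1104 - 444\right)^{2} = \left(-1548\right)^{2} = 2396304$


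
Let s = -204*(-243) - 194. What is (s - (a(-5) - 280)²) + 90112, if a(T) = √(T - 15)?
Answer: 61110 + 1120*I*√5 ≈ 61110.0 + 2504.4*I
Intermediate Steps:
a(T) = √(-15 + T)
s = 49378 (s = 49572 - 194 = 49378)
(s - (a(-5) - 280)²) + 90112 = (49378 - (√(-15 - 5) - 280)²) + 90112 = (49378 - (√(-20) - 280)²) + 90112 = (49378 - (2*I*√5 - 280)²) + 90112 = (49378 - (-280 + 2*I*√5)²) + 90112 = 139490 - (-280 + 2*I*√5)²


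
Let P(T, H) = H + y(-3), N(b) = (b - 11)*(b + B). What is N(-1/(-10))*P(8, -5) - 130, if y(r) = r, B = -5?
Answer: -13932/25 ≈ -557.28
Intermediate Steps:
N(b) = (-11 + b)*(-5 + b) (N(b) = (b - 11)*(b - 5) = (-11 + b)*(-5 + b))
P(T, H) = -3 + H (P(T, H) = H - 3 = -3 + H)
N(-1/(-10))*P(8, -5) - 130 = (55 + (-1/(-10))² - (-16)/(-10))*(-3 - 5) - 130 = (55 + (-1*(-⅒))² - (-16)*(-1)/10)*(-8) - 130 = (55 + (⅒)² - 16*⅒)*(-8) - 130 = (55 + 1/100 - 8/5)*(-8) - 130 = (5341/100)*(-8) - 130 = -10682/25 - 130 = -13932/25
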